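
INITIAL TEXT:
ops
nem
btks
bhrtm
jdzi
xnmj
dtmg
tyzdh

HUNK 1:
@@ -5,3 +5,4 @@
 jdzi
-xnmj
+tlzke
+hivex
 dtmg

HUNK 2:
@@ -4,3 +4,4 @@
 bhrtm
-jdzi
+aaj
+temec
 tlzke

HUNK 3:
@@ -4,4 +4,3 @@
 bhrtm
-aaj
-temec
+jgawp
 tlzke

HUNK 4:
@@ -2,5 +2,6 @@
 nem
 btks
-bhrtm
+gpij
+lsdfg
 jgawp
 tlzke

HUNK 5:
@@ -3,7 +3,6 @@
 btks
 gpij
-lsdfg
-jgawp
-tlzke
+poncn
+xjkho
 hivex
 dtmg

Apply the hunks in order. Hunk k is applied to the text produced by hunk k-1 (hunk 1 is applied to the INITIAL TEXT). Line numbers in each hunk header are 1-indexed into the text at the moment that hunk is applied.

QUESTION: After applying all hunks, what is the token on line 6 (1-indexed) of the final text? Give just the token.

Hunk 1: at line 5 remove [xnmj] add [tlzke,hivex] -> 9 lines: ops nem btks bhrtm jdzi tlzke hivex dtmg tyzdh
Hunk 2: at line 4 remove [jdzi] add [aaj,temec] -> 10 lines: ops nem btks bhrtm aaj temec tlzke hivex dtmg tyzdh
Hunk 3: at line 4 remove [aaj,temec] add [jgawp] -> 9 lines: ops nem btks bhrtm jgawp tlzke hivex dtmg tyzdh
Hunk 4: at line 2 remove [bhrtm] add [gpij,lsdfg] -> 10 lines: ops nem btks gpij lsdfg jgawp tlzke hivex dtmg tyzdh
Hunk 5: at line 3 remove [lsdfg,jgawp,tlzke] add [poncn,xjkho] -> 9 lines: ops nem btks gpij poncn xjkho hivex dtmg tyzdh
Final line 6: xjkho

Answer: xjkho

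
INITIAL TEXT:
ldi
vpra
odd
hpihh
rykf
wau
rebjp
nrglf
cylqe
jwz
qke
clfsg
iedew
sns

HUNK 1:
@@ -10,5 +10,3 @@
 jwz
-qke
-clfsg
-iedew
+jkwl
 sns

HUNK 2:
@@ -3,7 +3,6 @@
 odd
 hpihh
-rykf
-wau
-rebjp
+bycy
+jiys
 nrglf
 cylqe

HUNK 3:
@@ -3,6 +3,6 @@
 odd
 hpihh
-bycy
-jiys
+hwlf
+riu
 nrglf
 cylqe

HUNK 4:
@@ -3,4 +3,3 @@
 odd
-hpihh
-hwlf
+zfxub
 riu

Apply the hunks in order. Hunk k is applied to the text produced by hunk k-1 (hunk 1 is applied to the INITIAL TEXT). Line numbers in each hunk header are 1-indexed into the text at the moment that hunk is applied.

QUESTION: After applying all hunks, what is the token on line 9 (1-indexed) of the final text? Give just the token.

Hunk 1: at line 10 remove [qke,clfsg,iedew] add [jkwl] -> 12 lines: ldi vpra odd hpihh rykf wau rebjp nrglf cylqe jwz jkwl sns
Hunk 2: at line 3 remove [rykf,wau,rebjp] add [bycy,jiys] -> 11 lines: ldi vpra odd hpihh bycy jiys nrglf cylqe jwz jkwl sns
Hunk 3: at line 3 remove [bycy,jiys] add [hwlf,riu] -> 11 lines: ldi vpra odd hpihh hwlf riu nrglf cylqe jwz jkwl sns
Hunk 4: at line 3 remove [hpihh,hwlf] add [zfxub] -> 10 lines: ldi vpra odd zfxub riu nrglf cylqe jwz jkwl sns
Final line 9: jkwl

Answer: jkwl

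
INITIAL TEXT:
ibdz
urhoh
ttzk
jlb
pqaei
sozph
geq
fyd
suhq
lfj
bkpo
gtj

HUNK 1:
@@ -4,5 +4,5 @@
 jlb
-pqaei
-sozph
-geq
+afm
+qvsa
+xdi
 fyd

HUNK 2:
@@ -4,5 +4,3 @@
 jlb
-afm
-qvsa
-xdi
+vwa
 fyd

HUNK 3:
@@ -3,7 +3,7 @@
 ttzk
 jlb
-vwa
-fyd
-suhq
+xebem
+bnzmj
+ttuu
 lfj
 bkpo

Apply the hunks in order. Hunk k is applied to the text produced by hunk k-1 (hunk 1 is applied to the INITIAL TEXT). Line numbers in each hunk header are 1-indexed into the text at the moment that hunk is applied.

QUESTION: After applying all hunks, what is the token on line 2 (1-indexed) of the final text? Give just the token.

Answer: urhoh

Derivation:
Hunk 1: at line 4 remove [pqaei,sozph,geq] add [afm,qvsa,xdi] -> 12 lines: ibdz urhoh ttzk jlb afm qvsa xdi fyd suhq lfj bkpo gtj
Hunk 2: at line 4 remove [afm,qvsa,xdi] add [vwa] -> 10 lines: ibdz urhoh ttzk jlb vwa fyd suhq lfj bkpo gtj
Hunk 3: at line 3 remove [vwa,fyd,suhq] add [xebem,bnzmj,ttuu] -> 10 lines: ibdz urhoh ttzk jlb xebem bnzmj ttuu lfj bkpo gtj
Final line 2: urhoh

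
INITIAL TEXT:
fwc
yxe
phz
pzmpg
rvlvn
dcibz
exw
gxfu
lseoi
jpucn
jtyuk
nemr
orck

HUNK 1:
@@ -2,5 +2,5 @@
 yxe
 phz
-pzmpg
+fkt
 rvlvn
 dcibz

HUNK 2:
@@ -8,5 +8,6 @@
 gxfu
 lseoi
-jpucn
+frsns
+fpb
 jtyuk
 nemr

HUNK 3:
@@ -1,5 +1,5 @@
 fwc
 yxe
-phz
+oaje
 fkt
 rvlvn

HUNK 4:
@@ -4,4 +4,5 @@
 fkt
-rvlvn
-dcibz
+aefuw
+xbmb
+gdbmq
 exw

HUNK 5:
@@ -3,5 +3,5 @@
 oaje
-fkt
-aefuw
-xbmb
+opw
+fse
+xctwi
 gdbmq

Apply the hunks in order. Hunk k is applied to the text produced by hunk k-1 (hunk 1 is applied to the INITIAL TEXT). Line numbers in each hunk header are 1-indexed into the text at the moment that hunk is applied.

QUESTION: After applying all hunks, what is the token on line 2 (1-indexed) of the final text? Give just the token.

Answer: yxe

Derivation:
Hunk 1: at line 2 remove [pzmpg] add [fkt] -> 13 lines: fwc yxe phz fkt rvlvn dcibz exw gxfu lseoi jpucn jtyuk nemr orck
Hunk 2: at line 8 remove [jpucn] add [frsns,fpb] -> 14 lines: fwc yxe phz fkt rvlvn dcibz exw gxfu lseoi frsns fpb jtyuk nemr orck
Hunk 3: at line 1 remove [phz] add [oaje] -> 14 lines: fwc yxe oaje fkt rvlvn dcibz exw gxfu lseoi frsns fpb jtyuk nemr orck
Hunk 4: at line 4 remove [rvlvn,dcibz] add [aefuw,xbmb,gdbmq] -> 15 lines: fwc yxe oaje fkt aefuw xbmb gdbmq exw gxfu lseoi frsns fpb jtyuk nemr orck
Hunk 5: at line 3 remove [fkt,aefuw,xbmb] add [opw,fse,xctwi] -> 15 lines: fwc yxe oaje opw fse xctwi gdbmq exw gxfu lseoi frsns fpb jtyuk nemr orck
Final line 2: yxe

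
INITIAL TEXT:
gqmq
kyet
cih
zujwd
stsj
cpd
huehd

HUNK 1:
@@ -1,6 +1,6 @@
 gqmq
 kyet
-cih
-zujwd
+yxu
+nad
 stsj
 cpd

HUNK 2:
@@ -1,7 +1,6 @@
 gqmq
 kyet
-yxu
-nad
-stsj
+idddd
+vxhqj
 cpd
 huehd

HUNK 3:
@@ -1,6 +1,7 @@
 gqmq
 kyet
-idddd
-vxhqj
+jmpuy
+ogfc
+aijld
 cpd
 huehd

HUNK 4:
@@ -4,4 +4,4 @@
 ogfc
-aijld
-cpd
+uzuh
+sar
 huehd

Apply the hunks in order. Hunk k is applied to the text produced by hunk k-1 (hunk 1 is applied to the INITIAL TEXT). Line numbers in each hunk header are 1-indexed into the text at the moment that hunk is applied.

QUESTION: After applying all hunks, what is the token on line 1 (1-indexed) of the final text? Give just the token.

Answer: gqmq

Derivation:
Hunk 1: at line 1 remove [cih,zujwd] add [yxu,nad] -> 7 lines: gqmq kyet yxu nad stsj cpd huehd
Hunk 2: at line 1 remove [yxu,nad,stsj] add [idddd,vxhqj] -> 6 lines: gqmq kyet idddd vxhqj cpd huehd
Hunk 3: at line 1 remove [idddd,vxhqj] add [jmpuy,ogfc,aijld] -> 7 lines: gqmq kyet jmpuy ogfc aijld cpd huehd
Hunk 4: at line 4 remove [aijld,cpd] add [uzuh,sar] -> 7 lines: gqmq kyet jmpuy ogfc uzuh sar huehd
Final line 1: gqmq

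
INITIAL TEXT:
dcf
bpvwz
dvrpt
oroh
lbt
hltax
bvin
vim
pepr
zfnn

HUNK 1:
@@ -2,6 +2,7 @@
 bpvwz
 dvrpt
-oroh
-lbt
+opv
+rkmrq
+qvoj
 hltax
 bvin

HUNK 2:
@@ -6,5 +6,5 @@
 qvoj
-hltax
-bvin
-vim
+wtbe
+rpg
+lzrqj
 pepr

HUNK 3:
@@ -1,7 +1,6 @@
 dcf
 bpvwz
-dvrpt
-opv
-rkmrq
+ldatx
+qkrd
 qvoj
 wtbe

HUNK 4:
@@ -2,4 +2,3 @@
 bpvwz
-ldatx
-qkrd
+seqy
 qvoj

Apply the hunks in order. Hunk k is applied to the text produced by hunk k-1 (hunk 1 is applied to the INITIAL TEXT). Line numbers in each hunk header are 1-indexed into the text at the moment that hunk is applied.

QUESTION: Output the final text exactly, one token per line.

Answer: dcf
bpvwz
seqy
qvoj
wtbe
rpg
lzrqj
pepr
zfnn

Derivation:
Hunk 1: at line 2 remove [oroh,lbt] add [opv,rkmrq,qvoj] -> 11 lines: dcf bpvwz dvrpt opv rkmrq qvoj hltax bvin vim pepr zfnn
Hunk 2: at line 6 remove [hltax,bvin,vim] add [wtbe,rpg,lzrqj] -> 11 lines: dcf bpvwz dvrpt opv rkmrq qvoj wtbe rpg lzrqj pepr zfnn
Hunk 3: at line 1 remove [dvrpt,opv,rkmrq] add [ldatx,qkrd] -> 10 lines: dcf bpvwz ldatx qkrd qvoj wtbe rpg lzrqj pepr zfnn
Hunk 4: at line 2 remove [ldatx,qkrd] add [seqy] -> 9 lines: dcf bpvwz seqy qvoj wtbe rpg lzrqj pepr zfnn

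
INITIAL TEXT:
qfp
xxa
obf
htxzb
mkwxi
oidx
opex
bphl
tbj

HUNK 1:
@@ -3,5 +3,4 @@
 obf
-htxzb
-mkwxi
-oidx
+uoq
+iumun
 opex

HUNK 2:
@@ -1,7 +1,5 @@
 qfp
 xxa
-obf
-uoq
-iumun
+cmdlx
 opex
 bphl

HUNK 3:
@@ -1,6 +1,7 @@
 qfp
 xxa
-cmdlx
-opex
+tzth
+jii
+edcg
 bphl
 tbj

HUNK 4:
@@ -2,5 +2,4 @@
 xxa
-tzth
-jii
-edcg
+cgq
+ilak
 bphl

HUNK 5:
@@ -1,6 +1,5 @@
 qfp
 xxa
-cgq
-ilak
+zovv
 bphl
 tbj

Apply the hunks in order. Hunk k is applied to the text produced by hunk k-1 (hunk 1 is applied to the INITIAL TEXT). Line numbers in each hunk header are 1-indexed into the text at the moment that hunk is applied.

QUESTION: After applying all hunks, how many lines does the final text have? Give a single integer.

Hunk 1: at line 3 remove [htxzb,mkwxi,oidx] add [uoq,iumun] -> 8 lines: qfp xxa obf uoq iumun opex bphl tbj
Hunk 2: at line 1 remove [obf,uoq,iumun] add [cmdlx] -> 6 lines: qfp xxa cmdlx opex bphl tbj
Hunk 3: at line 1 remove [cmdlx,opex] add [tzth,jii,edcg] -> 7 lines: qfp xxa tzth jii edcg bphl tbj
Hunk 4: at line 2 remove [tzth,jii,edcg] add [cgq,ilak] -> 6 lines: qfp xxa cgq ilak bphl tbj
Hunk 5: at line 1 remove [cgq,ilak] add [zovv] -> 5 lines: qfp xxa zovv bphl tbj
Final line count: 5

Answer: 5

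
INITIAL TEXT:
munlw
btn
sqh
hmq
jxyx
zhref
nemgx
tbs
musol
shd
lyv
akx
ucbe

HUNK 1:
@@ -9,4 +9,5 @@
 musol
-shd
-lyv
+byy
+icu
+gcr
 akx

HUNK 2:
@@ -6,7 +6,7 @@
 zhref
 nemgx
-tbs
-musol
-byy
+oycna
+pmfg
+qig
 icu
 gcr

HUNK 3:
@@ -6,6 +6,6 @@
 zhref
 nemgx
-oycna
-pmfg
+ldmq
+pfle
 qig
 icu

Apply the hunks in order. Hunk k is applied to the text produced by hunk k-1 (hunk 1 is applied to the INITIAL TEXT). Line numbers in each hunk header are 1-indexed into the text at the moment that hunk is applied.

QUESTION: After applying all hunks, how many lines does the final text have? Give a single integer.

Answer: 14

Derivation:
Hunk 1: at line 9 remove [shd,lyv] add [byy,icu,gcr] -> 14 lines: munlw btn sqh hmq jxyx zhref nemgx tbs musol byy icu gcr akx ucbe
Hunk 2: at line 6 remove [tbs,musol,byy] add [oycna,pmfg,qig] -> 14 lines: munlw btn sqh hmq jxyx zhref nemgx oycna pmfg qig icu gcr akx ucbe
Hunk 3: at line 6 remove [oycna,pmfg] add [ldmq,pfle] -> 14 lines: munlw btn sqh hmq jxyx zhref nemgx ldmq pfle qig icu gcr akx ucbe
Final line count: 14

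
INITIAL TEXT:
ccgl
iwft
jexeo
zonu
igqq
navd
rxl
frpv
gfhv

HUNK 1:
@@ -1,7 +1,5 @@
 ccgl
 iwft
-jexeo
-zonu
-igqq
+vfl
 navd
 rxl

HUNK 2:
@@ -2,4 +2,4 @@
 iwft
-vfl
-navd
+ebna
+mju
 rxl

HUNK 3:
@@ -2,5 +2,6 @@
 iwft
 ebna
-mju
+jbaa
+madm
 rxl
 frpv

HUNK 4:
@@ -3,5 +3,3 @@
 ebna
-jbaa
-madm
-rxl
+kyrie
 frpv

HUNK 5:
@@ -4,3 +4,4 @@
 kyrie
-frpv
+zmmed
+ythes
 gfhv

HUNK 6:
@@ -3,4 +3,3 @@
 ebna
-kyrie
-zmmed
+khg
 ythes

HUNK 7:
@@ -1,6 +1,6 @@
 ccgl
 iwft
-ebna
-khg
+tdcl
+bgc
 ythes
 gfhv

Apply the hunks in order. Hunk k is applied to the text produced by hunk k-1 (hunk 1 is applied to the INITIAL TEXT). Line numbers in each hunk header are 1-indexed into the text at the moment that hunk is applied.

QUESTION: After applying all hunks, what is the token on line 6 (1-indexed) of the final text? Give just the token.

Hunk 1: at line 1 remove [jexeo,zonu,igqq] add [vfl] -> 7 lines: ccgl iwft vfl navd rxl frpv gfhv
Hunk 2: at line 2 remove [vfl,navd] add [ebna,mju] -> 7 lines: ccgl iwft ebna mju rxl frpv gfhv
Hunk 3: at line 2 remove [mju] add [jbaa,madm] -> 8 lines: ccgl iwft ebna jbaa madm rxl frpv gfhv
Hunk 4: at line 3 remove [jbaa,madm,rxl] add [kyrie] -> 6 lines: ccgl iwft ebna kyrie frpv gfhv
Hunk 5: at line 4 remove [frpv] add [zmmed,ythes] -> 7 lines: ccgl iwft ebna kyrie zmmed ythes gfhv
Hunk 6: at line 3 remove [kyrie,zmmed] add [khg] -> 6 lines: ccgl iwft ebna khg ythes gfhv
Hunk 7: at line 1 remove [ebna,khg] add [tdcl,bgc] -> 6 lines: ccgl iwft tdcl bgc ythes gfhv
Final line 6: gfhv

Answer: gfhv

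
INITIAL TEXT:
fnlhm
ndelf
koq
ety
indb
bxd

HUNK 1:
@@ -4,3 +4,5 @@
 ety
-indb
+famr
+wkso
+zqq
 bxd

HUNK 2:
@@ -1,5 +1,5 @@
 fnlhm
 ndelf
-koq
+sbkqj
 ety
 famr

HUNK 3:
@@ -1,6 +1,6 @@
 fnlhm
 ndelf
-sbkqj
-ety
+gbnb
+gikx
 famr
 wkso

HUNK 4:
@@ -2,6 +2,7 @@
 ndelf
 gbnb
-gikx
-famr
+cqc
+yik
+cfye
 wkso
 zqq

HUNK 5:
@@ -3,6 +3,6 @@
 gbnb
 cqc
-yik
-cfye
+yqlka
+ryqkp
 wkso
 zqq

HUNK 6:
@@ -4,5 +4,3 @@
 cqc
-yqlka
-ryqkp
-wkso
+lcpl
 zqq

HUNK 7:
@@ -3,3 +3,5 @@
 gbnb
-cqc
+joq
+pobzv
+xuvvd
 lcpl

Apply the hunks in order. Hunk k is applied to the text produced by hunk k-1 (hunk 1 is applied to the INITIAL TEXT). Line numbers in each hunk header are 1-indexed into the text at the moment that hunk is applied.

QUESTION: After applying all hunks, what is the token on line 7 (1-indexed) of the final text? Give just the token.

Answer: lcpl

Derivation:
Hunk 1: at line 4 remove [indb] add [famr,wkso,zqq] -> 8 lines: fnlhm ndelf koq ety famr wkso zqq bxd
Hunk 2: at line 1 remove [koq] add [sbkqj] -> 8 lines: fnlhm ndelf sbkqj ety famr wkso zqq bxd
Hunk 3: at line 1 remove [sbkqj,ety] add [gbnb,gikx] -> 8 lines: fnlhm ndelf gbnb gikx famr wkso zqq bxd
Hunk 4: at line 2 remove [gikx,famr] add [cqc,yik,cfye] -> 9 lines: fnlhm ndelf gbnb cqc yik cfye wkso zqq bxd
Hunk 5: at line 3 remove [yik,cfye] add [yqlka,ryqkp] -> 9 lines: fnlhm ndelf gbnb cqc yqlka ryqkp wkso zqq bxd
Hunk 6: at line 4 remove [yqlka,ryqkp,wkso] add [lcpl] -> 7 lines: fnlhm ndelf gbnb cqc lcpl zqq bxd
Hunk 7: at line 3 remove [cqc] add [joq,pobzv,xuvvd] -> 9 lines: fnlhm ndelf gbnb joq pobzv xuvvd lcpl zqq bxd
Final line 7: lcpl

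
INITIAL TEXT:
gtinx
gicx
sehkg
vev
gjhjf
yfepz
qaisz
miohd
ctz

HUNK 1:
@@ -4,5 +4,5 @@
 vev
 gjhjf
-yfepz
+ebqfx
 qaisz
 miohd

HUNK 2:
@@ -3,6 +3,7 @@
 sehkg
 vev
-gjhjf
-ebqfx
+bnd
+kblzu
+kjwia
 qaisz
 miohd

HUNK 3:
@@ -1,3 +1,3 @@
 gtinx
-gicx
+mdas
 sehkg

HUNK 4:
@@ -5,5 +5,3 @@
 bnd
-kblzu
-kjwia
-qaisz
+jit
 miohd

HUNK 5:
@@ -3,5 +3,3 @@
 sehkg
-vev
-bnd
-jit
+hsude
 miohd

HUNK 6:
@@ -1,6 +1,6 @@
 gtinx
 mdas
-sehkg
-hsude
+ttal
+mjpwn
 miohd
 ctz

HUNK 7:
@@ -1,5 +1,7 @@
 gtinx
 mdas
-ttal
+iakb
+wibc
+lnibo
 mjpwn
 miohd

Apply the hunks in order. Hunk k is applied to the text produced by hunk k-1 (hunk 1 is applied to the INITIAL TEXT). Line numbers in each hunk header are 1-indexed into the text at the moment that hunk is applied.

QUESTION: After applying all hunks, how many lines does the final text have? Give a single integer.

Hunk 1: at line 4 remove [yfepz] add [ebqfx] -> 9 lines: gtinx gicx sehkg vev gjhjf ebqfx qaisz miohd ctz
Hunk 2: at line 3 remove [gjhjf,ebqfx] add [bnd,kblzu,kjwia] -> 10 lines: gtinx gicx sehkg vev bnd kblzu kjwia qaisz miohd ctz
Hunk 3: at line 1 remove [gicx] add [mdas] -> 10 lines: gtinx mdas sehkg vev bnd kblzu kjwia qaisz miohd ctz
Hunk 4: at line 5 remove [kblzu,kjwia,qaisz] add [jit] -> 8 lines: gtinx mdas sehkg vev bnd jit miohd ctz
Hunk 5: at line 3 remove [vev,bnd,jit] add [hsude] -> 6 lines: gtinx mdas sehkg hsude miohd ctz
Hunk 6: at line 1 remove [sehkg,hsude] add [ttal,mjpwn] -> 6 lines: gtinx mdas ttal mjpwn miohd ctz
Hunk 7: at line 1 remove [ttal] add [iakb,wibc,lnibo] -> 8 lines: gtinx mdas iakb wibc lnibo mjpwn miohd ctz
Final line count: 8

Answer: 8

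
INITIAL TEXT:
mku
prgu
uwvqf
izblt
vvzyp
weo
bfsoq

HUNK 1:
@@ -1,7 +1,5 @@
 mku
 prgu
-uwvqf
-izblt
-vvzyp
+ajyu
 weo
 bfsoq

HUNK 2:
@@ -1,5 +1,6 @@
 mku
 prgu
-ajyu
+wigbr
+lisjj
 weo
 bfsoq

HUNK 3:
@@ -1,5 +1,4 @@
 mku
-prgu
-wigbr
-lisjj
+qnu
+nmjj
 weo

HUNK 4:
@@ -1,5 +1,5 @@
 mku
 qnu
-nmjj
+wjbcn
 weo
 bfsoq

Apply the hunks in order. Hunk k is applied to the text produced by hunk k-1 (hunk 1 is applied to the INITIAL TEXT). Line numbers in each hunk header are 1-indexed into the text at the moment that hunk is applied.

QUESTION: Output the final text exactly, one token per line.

Answer: mku
qnu
wjbcn
weo
bfsoq

Derivation:
Hunk 1: at line 1 remove [uwvqf,izblt,vvzyp] add [ajyu] -> 5 lines: mku prgu ajyu weo bfsoq
Hunk 2: at line 1 remove [ajyu] add [wigbr,lisjj] -> 6 lines: mku prgu wigbr lisjj weo bfsoq
Hunk 3: at line 1 remove [prgu,wigbr,lisjj] add [qnu,nmjj] -> 5 lines: mku qnu nmjj weo bfsoq
Hunk 4: at line 1 remove [nmjj] add [wjbcn] -> 5 lines: mku qnu wjbcn weo bfsoq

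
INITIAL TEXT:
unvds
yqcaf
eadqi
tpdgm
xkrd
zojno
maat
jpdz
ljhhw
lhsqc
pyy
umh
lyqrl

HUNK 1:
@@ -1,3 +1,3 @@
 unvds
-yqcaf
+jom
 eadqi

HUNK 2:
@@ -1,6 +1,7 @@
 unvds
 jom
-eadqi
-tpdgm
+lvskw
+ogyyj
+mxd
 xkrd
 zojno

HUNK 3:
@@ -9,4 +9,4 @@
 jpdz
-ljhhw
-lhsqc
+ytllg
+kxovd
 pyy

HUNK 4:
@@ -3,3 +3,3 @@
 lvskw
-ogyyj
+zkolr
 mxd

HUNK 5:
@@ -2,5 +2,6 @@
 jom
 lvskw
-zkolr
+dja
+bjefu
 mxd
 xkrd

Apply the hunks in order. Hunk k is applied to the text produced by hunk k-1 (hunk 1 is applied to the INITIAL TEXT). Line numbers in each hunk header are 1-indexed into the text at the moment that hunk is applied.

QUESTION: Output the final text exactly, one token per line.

Hunk 1: at line 1 remove [yqcaf] add [jom] -> 13 lines: unvds jom eadqi tpdgm xkrd zojno maat jpdz ljhhw lhsqc pyy umh lyqrl
Hunk 2: at line 1 remove [eadqi,tpdgm] add [lvskw,ogyyj,mxd] -> 14 lines: unvds jom lvskw ogyyj mxd xkrd zojno maat jpdz ljhhw lhsqc pyy umh lyqrl
Hunk 3: at line 9 remove [ljhhw,lhsqc] add [ytllg,kxovd] -> 14 lines: unvds jom lvskw ogyyj mxd xkrd zojno maat jpdz ytllg kxovd pyy umh lyqrl
Hunk 4: at line 3 remove [ogyyj] add [zkolr] -> 14 lines: unvds jom lvskw zkolr mxd xkrd zojno maat jpdz ytllg kxovd pyy umh lyqrl
Hunk 5: at line 2 remove [zkolr] add [dja,bjefu] -> 15 lines: unvds jom lvskw dja bjefu mxd xkrd zojno maat jpdz ytllg kxovd pyy umh lyqrl

Answer: unvds
jom
lvskw
dja
bjefu
mxd
xkrd
zojno
maat
jpdz
ytllg
kxovd
pyy
umh
lyqrl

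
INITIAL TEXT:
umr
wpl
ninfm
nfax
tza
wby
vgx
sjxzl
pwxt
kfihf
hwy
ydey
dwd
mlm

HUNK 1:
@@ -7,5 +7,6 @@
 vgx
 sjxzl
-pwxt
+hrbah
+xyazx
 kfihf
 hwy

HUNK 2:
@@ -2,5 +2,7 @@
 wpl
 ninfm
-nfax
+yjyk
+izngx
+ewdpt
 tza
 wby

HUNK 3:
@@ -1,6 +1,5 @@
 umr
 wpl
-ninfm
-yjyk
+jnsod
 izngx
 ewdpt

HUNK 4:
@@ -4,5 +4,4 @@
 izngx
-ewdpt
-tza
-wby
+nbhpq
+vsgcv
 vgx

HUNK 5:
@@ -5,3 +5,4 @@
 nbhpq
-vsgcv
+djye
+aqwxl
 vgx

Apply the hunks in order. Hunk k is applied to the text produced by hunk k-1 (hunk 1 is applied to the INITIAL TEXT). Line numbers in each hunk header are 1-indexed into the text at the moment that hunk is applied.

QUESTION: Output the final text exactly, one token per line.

Answer: umr
wpl
jnsod
izngx
nbhpq
djye
aqwxl
vgx
sjxzl
hrbah
xyazx
kfihf
hwy
ydey
dwd
mlm

Derivation:
Hunk 1: at line 7 remove [pwxt] add [hrbah,xyazx] -> 15 lines: umr wpl ninfm nfax tza wby vgx sjxzl hrbah xyazx kfihf hwy ydey dwd mlm
Hunk 2: at line 2 remove [nfax] add [yjyk,izngx,ewdpt] -> 17 lines: umr wpl ninfm yjyk izngx ewdpt tza wby vgx sjxzl hrbah xyazx kfihf hwy ydey dwd mlm
Hunk 3: at line 1 remove [ninfm,yjyk] add [jnsod] -> 16 lines: umr wpl jnsod izngx ewdpt tza wby vgx sjxzl hrbah xyazx kfihf hwy ydey dwd mlm
Hunk 4: at line 4 remove [ewdpt,tza,wby] add [nbhpq,vsgcv] -> 15 lines: umr wpl jnsod izngx nbhpq vsgcv vgx sjxzl hrbah xyazx kfihf hwy ydey dwd mlm
Hunk 5: at line 5 remove [vsgcv] add [djye,aqwxl] -> 16 lines: umr wpl jnsod izngx nbhpq djye aqwxl vgx sjxzl hrbah xyazx kfihf hwy ydey dwd mlm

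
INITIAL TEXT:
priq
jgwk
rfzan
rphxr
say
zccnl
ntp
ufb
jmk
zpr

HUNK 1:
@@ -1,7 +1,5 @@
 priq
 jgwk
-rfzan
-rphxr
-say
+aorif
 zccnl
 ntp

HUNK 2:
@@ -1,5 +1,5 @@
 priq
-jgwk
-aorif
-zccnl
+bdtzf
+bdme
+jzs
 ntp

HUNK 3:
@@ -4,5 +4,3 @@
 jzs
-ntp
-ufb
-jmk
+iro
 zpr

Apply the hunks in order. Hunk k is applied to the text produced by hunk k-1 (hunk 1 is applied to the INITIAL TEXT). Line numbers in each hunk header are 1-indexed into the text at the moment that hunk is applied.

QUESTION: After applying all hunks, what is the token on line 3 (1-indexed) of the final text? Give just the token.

Hunk 1: at line 1 remove [rfzan,rphxr,say] add [aorif] -> 8 lines: priq jgwk aorif zccnl ntp ufb jmk zpr
Hunk 2: at line 1 remove [jgwk,aorif,zccnl] add [bdtzf,bdme,jzs] -> 8 lines: priq bdtzf bdme jzs ntp ufb jmk zpr
Hunk 3: at line 4 remove [ntp,ufb,jmk] add [iro] -> 6 lines: priq bdtzf bdme jzs iro zpr
Final line 3: bdme

Answer: bdme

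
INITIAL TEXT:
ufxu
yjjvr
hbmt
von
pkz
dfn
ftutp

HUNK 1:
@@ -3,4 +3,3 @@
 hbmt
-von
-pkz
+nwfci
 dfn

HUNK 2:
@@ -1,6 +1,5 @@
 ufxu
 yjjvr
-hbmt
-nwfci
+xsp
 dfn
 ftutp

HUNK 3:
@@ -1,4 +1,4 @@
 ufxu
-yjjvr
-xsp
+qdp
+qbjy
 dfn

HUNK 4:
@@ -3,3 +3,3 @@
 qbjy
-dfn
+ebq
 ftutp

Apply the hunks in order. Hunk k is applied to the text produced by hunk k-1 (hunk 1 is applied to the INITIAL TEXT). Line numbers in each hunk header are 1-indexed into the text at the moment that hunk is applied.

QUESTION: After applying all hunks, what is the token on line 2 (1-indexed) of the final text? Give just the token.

Hunk 1: at line 3 remove [von,pkz] add [nwfci] -> 6 lines: ufxu yjjvr hbmt nwfci dfn ftutp
Hunk 2: at line 1 remove [hbmt,nwfci] add [xsp] -> 5 lines: ufxu yjjvr xsp dfn ftutp
Hunk 3: at line 1 remove [yjjvr,xsp] add [qdp,qbjy] -> 5 lines: ufxu qdp qbjy dfn ftutp
Hunk 4: at line 3 remove [dfn] add [ebq] -> 5 lines: ufxu qdp qbjy ebq ftutp
Final line 2: qdp

Answer: qdp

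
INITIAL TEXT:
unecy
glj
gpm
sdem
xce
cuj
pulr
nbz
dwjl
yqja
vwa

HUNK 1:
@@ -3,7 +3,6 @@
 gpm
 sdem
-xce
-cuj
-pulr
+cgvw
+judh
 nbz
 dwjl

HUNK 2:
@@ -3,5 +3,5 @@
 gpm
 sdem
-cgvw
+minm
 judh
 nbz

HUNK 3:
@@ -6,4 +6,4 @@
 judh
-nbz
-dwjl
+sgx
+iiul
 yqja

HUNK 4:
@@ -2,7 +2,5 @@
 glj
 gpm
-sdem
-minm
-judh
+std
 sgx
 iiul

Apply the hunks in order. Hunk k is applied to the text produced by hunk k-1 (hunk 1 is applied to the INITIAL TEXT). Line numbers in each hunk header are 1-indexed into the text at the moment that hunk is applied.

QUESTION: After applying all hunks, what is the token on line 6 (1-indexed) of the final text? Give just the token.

Answer: iiul

Derivation:
Hunk 1: at line 3 remove [xce,cuj,pulr] add [cgvw,judh] -> 10 lines: unecy glj gpm sdem cgvw judh nbz dwjl yqja vwa
Hunk 2: at line 3 remove [cgvw] add [minm] -> 10 lines: unecy glj gpm sdem minm judh nbz dwjl yqja vwa
Hunk 3: at line 6 remove [nbz,dwjl] add [sgx,iiul] -> 10 lines: unecy glj gpm sdem minm judh sgx iiul yqja vwa
Hunk 4: at line 2 remove [sdem,minm,judh] add [std] -> 8 lines: unecy glj gpm std sgx iiul yqja vwa
Final line 6: iiul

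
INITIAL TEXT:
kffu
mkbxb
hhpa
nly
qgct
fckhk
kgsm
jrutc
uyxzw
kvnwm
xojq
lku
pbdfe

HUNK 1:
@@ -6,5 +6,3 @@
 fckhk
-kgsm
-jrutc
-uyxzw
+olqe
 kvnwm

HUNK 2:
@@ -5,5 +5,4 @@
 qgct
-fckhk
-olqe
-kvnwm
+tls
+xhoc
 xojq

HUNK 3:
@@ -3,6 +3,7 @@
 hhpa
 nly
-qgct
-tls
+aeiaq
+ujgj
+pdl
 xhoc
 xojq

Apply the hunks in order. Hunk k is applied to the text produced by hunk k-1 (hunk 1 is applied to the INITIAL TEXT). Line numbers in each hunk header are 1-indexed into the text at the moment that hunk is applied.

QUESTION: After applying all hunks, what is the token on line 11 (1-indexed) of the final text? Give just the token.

Hunk 1: at line 6 remove [kgsm,jrutc,uyxzw] add [olqe] -> 11 lines: kffu mkbxb hhpa nly qgct fckhk olqe kvnwm xojq lku pbdfe
Hunk 2: at line 5 remove [fckhk,olqe,kvnwm] add [tls,xhoc] -> 10 lines: kffu mkbxb hhpa nly qgct tls xhoc xojq lku pbdfe
Hunk 3: at line 3 remove [qgct,tls] add [aeiaq,ujgj,pdl] -> 11 lines: kffu mkbxb hhpa nly aeiaq ujgj pdl xhoc xojq lku pbdfe
Final line 11: pbdfe

Answer: pbdfe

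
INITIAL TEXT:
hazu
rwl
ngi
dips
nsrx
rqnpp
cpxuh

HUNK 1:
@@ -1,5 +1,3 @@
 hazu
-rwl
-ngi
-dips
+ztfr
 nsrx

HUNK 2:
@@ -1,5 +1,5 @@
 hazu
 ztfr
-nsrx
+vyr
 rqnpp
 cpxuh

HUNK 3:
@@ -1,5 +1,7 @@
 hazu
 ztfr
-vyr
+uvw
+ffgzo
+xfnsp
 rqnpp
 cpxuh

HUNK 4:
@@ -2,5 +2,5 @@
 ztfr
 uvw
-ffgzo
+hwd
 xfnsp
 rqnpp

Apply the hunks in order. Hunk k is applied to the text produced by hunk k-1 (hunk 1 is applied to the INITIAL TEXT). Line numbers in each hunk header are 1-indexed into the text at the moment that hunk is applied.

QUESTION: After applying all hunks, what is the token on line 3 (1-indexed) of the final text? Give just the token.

Answer: uvw

Derivation:
Hunk 1: at line 1 remove [rwl,ngi,dips] add [ztfr] -> 5 lines: hazu ztfr nsrx rqnpp cpxuh
Hunk 2: at line 1 remove [nsrx] add [vyr] -> 5 lines: hazu ztfr vyr rqnpp cpxuh
Hunk 3: at line 1 remove [vyr] add [uvw,ffgzo,xfnsp] -> 7 lines: hazu ztfr uvw ffgzo xfnsp rqnpp cpxuh
Hunk 4: at line 2 remove [ffgzo] add [hwd] -> 7 lines: hazu ztfr uvw hwd xfnsp rqnpp cpxuh
Final line 3: uvw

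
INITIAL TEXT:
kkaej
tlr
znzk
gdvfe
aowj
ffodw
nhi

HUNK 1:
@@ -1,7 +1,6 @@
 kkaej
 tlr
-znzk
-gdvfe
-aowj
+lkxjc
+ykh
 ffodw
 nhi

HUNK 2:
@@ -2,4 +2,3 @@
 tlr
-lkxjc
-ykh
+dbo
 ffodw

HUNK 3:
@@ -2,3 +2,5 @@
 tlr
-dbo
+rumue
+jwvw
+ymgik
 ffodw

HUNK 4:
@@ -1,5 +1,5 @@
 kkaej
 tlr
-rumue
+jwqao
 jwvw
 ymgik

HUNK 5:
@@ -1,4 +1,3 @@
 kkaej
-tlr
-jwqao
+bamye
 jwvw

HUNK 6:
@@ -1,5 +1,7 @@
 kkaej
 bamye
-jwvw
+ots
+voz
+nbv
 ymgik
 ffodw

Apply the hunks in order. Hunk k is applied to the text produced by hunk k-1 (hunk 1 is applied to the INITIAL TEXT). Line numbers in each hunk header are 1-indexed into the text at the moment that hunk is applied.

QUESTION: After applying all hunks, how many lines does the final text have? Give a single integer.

Hunk 1: at line 1 remove [znzk,gdvfe,aowj] add [lkxjc,ykh] -> 6 lines: kkaej tlr lkxjc ykh ffodw nhi
Hunk 2: at line 2 remove [lkxjc,ykh] add [dbo] -> 5 lines: kkaej tlr dbo ffodw nhi
Hunk 3: at line 2 remove [dbo] add [rumue,jwvw,ymgik] -> 7 lines: kkaej tlr rumue jwvw ymgik ffodw nhi
Hunk 4: at line 1 remove [rumue] add [jwqao] -> 7 lines: kkaej tlr jwqao jwvw ymgik ffodw nhi
Hunk 5: at line 1 remove [tlr,jwqao] add [bamye] -> 6 lines: kkaej bamye jwvw ymgik ffodw nhi
Hunk 6: at line 1 remove [jwvw] add [ots,voz,nbv] -> 8 lines: kkaej bamye ots voz nbv ymgik ffodw nhi
Final line count: 8

Answer: 8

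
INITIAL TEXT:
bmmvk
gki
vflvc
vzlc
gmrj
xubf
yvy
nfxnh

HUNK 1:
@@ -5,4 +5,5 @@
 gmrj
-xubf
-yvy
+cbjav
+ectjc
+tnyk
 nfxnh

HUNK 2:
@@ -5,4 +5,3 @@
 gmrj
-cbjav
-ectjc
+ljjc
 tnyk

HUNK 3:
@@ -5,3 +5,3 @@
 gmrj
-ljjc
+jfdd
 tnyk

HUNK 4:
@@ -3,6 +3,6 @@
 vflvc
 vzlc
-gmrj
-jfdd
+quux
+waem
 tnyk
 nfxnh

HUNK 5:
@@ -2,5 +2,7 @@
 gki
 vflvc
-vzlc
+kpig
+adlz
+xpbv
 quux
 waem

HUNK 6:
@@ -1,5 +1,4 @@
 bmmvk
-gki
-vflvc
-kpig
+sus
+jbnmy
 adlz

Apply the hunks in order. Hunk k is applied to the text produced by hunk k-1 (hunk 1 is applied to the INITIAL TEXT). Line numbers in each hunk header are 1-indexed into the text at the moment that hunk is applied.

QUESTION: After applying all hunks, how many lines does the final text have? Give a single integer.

Hunk 1: at line 5 remove [xubf,yvy] add [cbjav,ectjc,tnyk] -> 9 lines: bmmvk gki vflvc vzlc gmrj cbjav ectjc tnyk nfxnh
Hunk 2: at line 5 remove [cbjav,ectjc] add [ljjc] -> 8 lines: bmmvk gki vflvc vzlc gmrj ljjc tnyk nfxnh
Hunk 3: at line 5 remove [ljjc] add [jfdd] -> 8 lines: bmmvk gki vflvc vzlc gmrj jfdd tnyk nfxnh
Hunk 4: at line 3 remove [gmrj,jfdd] add [quux,waem] -> 8 lines: bmmvk gki vflvc vzlc quux waem tnyk nfxnh
Hunk 5: at line 2 remove [vzlc] add [kpig,adlz,xpbv] -> 10 lines: bmmvk gki vflvc kpig adlz xpbv quux waem tnyk nfxnh
Hunk 6: at line 1 remove [gki,vflvc,kpig] add [sus,jbnmy] -> 9 lines: bmmvk sus jbnmy adlz xpbv quux waem tnyk nfxnh
Final line count: 9

Answer: 9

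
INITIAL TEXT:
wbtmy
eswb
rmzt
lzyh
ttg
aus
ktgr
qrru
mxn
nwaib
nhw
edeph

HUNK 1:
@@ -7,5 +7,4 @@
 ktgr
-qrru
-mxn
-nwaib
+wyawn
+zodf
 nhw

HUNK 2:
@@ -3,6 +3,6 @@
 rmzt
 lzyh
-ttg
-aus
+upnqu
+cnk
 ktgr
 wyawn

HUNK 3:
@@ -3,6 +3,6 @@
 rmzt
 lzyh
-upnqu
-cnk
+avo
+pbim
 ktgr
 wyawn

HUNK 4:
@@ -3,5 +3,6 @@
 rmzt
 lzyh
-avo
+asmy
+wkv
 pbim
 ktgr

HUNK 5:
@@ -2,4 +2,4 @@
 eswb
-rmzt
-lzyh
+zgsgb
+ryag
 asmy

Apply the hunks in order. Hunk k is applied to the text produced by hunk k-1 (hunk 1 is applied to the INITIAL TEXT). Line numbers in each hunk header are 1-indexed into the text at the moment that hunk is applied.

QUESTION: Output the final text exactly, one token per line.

Answer: wbtmy
eswb
zgsgb
ryag
asmy
wkv
pbim
ktgr
wyawn
zodf
nhw
edeph

Derivation:
Hunk 1: at line 7 remove [qrru,mxn,nwaib] add [wyawn,zodf] -> 11 lines: wbtmy eswb rmzt lzyh ttg aus ktgr wyawn zodf nhw edeph
Hunk 2: at line 3 remove [ttg,aus] add [upnqu,cnk] -> 11 lines: wbtmy eswb rmzt lzyh upnqu cnk ktgr wyawn zodf nhw edeph
Hunk 3: at line 3 remove [upnqu,cnk] add [avo,pbim] -> 11 lines: wbtmy eswb rmzt lzyh avo pbim ktgr wyawn zodf nhw edeph
Hunk 4: at line 3 remove [avo] add [asmy,wkv] -> 12 lines: wbtmy eswb rmzt lzyh asmy wkv pbim ktgr wyawn zodf nhw edeph
Hunk 5: at line 2 remove [rmzt,lzyh] add [zgsgb,ryag] -> 12 lines: wbtmy eswb zgsgb ryag asmy wkv pbim ktgr wyawn zodf nhw edeph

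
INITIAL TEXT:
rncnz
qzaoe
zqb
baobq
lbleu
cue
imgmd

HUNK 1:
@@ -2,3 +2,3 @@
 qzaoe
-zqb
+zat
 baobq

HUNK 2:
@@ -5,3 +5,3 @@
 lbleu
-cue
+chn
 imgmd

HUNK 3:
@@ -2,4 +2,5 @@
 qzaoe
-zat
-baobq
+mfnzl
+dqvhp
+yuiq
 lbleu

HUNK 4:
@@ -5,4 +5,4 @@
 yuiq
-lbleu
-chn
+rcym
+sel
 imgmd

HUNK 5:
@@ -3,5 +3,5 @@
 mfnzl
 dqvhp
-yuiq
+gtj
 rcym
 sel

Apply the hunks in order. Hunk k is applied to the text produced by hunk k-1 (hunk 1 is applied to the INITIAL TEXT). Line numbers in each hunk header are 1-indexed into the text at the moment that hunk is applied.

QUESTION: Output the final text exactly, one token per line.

Hunk 1: at line 2 remove [zqb] add [zat] -> 7 lines: rncnz qzaoe zat baobq lbleu cue imgmd
Hunk 2: at line 5 remove [cue] add [chn] -> 7 lines: rncnz qzaoe zat baobq lbleu chn imgmd
Hunk 3: at line 2 remove [zat,baobq] add [mfnzl,dqvhp,yuiq] -> 8 lines: rncnz qzaoe mfnzl dqvhp yuiq lbleu chn imgmd
Hunk 4: at line 5 remove [lbleu,chn] add [rcym,sel] -> 8 lines: rncnz qzaoe mfnzl dqvhp yuiq rcym sel imgmd
Hunk 5: at line 3 remove [yuiq] add [gtj] -> 8 lines: rncnz qzaoe mfnzl dqvhp gtj rcym sel imgmd

Answer: rncnz
qzaoe
mfnzl
dqvhp
gtj
rcym
sel
imgmd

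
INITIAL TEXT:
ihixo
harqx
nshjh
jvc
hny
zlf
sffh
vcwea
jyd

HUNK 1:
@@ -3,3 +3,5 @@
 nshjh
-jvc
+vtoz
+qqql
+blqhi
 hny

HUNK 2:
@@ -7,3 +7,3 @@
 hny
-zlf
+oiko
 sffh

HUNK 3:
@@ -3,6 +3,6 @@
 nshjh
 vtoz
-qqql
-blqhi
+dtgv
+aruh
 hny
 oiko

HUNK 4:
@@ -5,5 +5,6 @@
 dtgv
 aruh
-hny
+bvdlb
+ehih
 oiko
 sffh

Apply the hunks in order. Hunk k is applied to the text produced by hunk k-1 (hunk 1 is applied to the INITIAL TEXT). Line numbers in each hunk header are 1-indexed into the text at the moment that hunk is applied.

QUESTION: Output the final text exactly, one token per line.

Hunk 1: at line 3 remove [jvc] add [vtoz,qqql,blqhi] -> 11 lines: ihixo harqx nshjh vtoz qqql blqhi hny zlf sffh vcwea jyd
Hunk 2: at line 7 remove [zlf] add [oiko] -> 11 lines: ihixo harqx nshjh vtoz qqql blqhi hny oiko sffh vcwea jyd
Hunk 3: at line 3 remove [qqql,blqhi] add [dtgv,aruh] -> 11 lines: ihixo harqx nshjh vtoz dtgv aruh hny oiko sffh vcwea jyd
Hunk 4: at line 5 remove [hny] add [bvdlb,ehih] -> 12 lines: ihixo harqx nshjh vtoz dtgv aruh bvdlb ehih oiko sffh vcwea jyd

Answer: ihixo
harqx
nshjh
vtoz
dtgv
aruh
bvdlb
ehih
oiko
sffh
vcwea
jyd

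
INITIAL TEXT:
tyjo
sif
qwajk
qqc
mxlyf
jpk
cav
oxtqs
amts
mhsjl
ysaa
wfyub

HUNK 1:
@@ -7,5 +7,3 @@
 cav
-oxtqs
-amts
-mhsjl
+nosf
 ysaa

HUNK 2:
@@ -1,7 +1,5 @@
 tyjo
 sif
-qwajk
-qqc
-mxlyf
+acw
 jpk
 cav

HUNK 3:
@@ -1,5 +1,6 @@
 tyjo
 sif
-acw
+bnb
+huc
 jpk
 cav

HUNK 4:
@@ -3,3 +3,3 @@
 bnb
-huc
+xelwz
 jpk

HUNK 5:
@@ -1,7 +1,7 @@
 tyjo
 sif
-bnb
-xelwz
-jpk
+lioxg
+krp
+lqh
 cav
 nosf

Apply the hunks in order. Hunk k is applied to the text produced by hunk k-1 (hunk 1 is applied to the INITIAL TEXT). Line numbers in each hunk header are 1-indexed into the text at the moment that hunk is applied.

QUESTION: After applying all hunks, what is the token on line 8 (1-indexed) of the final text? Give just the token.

Hunk 1: at line 7 remove [oxtqs,amts,mhsjl] add [nosf] -> 10 lines: tyjo sif qwajk qqc mxlyf jpk cav nosf ysaa wfyub
Hunk 2: at line 1 remove [qwajk,qqc,mxlyf] add [acw] -> 8 lines: tyjo sif acw jpk cav nosf ysaa wfyub
Hunk 3: at line 1 remove [acw] add [bnb,huc] -> 9 lines: tyjo sif bnb huc jpk cav nosf ysaa wfyub
Hunk 4: at line 3 remove [huc] add [xelwz] -> 9 lines: tyjo sif bnb xelwz jpk cav nosf ysaa wfyub
Hunk 5: at line 1 remove [bnb,xelwz,jpk] add [lioxg,krp,lqh] -> 9 lines: tyjo sif lioxg krp lqh cav nosf ysaa wfyub
Final line 8: ysaa

Answer: ysaa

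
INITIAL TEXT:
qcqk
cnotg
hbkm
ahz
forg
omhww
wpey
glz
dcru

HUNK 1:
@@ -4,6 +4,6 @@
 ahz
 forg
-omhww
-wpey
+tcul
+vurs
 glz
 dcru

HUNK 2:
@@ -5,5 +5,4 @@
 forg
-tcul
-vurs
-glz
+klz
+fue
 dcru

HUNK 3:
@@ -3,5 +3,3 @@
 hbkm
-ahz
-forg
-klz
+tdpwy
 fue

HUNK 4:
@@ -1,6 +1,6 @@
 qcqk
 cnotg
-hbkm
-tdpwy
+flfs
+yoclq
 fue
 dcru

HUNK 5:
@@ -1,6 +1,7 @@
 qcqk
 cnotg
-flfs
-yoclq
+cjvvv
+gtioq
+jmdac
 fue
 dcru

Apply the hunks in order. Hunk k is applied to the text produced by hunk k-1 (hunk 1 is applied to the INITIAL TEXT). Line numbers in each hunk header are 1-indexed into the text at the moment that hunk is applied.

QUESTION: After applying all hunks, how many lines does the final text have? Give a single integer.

Hunk 1: at line 4 remove [omhww,wpey] add [tcul,vurs] -> 9 lines: qcqk cnotg hbkm ahz forg tcul vurs glz dcru
Hunk 2: at line 5 remove [tcul,vurs,glz] add [klz,fue] -> 8 lines: qcqk cnotg hbkm ahz forg klz fue dcru
Hunk 3: at line 3 remove [ahz,forg,klz] add [tdpwy] -> 6 lines: qcqk cnotg hbkm tdpwy fue dcru
Hunk 4: at line 1 remove [hbkm,tdpwy] add [flfs,yoclq] -> 6 lines: qcqk cnotg flfs yoclq fue dcru
Hunk 5: at line 1 remove [flfs,yoclq] add [cjvvv,gtioq,jmdac] -> 7 lines: qcqk cnotg cjvvv gtioq jmdac fue dcru
Final line count: 7

Answer: 7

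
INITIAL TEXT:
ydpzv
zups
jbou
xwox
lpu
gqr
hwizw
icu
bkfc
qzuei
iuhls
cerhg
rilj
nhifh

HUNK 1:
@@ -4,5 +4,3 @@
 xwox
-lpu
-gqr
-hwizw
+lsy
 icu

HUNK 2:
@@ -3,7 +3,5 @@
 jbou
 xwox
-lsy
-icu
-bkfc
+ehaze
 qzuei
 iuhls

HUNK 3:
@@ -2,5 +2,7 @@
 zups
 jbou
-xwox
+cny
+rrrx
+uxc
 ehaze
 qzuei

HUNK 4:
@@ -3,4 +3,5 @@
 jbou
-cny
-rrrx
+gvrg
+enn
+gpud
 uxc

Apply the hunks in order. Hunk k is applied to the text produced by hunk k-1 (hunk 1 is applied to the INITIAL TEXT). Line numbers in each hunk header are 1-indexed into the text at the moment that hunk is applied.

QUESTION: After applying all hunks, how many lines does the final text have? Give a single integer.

Answer: 13

Derivation:
Hunk 1: at line 4 remove [lpu,gqr,hwizw] add [lsy] -> 12 lines: ydpzv zups jbou xwox lsy icu bkfc qzuei iuhls cerhg rilj nhifh
Hunk 2: at line 3 remove [lsy,icu,bkfc] add [ehaze] -> 10 lines: ydpzv zups jbou xwox ehaze qzuei iuhls cerhg rilj nhifh
Hunk 3: at line 2 remove [xwox] add [cny,rrrx,uxc] -> 12 lines: ydpzv zups jbou cny rrrx uxc ehaze qzuei iuhls cerhg rilj nhifh
Hunk 4: at line 3 remove [cny,rrrx] add [gvrg,enn,gpud] -> 13 lines: ydpzv zups jbou gvrg enn gpud uxc ehaze qzuei iuhls cerhg rilj nhifh
Final line count: 13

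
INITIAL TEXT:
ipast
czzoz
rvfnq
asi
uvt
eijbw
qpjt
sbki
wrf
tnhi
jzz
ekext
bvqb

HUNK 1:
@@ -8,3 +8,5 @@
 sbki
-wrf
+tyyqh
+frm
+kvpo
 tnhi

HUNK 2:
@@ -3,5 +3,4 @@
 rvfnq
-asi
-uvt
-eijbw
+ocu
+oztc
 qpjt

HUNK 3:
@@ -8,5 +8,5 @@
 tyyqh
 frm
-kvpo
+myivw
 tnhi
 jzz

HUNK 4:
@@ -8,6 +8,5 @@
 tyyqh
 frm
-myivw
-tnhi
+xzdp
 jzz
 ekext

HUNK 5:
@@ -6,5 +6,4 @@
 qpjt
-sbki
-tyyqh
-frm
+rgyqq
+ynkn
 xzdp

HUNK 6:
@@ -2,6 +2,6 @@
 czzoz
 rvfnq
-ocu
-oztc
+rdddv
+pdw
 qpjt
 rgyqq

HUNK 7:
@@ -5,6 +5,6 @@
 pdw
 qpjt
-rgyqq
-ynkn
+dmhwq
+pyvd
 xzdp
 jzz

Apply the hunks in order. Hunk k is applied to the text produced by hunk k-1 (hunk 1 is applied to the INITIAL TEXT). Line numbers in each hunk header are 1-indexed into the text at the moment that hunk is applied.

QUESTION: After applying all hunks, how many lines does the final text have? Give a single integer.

Answer: 12

Derivation:
Hunk 1: at line 8 remove [wrf] add [tyyqh,frm,kvpo] -> 15 lines: ipast czzoz rvfnq asi uvt eijbw qpjt sbki tyyqh frm kvpo tnhi jzz ekext bvqb
Hunk 2: at line 3 remove [asi,uvt,eijbw] add [ocu,oztc] -> 14 lines: ipast czzoz rvfnq ocu oztc qpjt sbki tyyqh frm kvpo tnhi jzz ekext bvqb
Hunk 3: at line 8 remove [kvpo] add [myivw] -> 14 lines: ipast czzoz rvfnq ocu oztc qpjt sbki tyyqh frm myivw tnhi jzz ekext bvqb
Hunk 4: at line 8 remove [myivw,tnhi] add [xzdp] -> 13 lines: ipast czzoz rvfnq ocu oztc qpjt sbki tyyqh frm xzdp jzz ekext bvqb
Hunk 5: at line 6 remove [sbki,tyyqh,frm] add [rgyqq,ynkn] -> 12 lines: ipast czzoz rvfnq ocu oztc qpjt rgyqq ynkn xzdp jzz ekext bvqb
Hunk 6: at line 2 remove [ocu,oztc] add [rdddv,pdw] -> 12 lines: ipast czzoz rvfnq rdddv pdw qpjt rgyqq ynkn xzdp jzz ekext bvqb
Hunk 7: at line 5 remove [rgyqq,ynkn] add [dmhwq,pyvd] -> 12 lines: ipast czzoz rvfnq rdddv pdw qpjt dmhwq pyvd xzdp jzz ekext bvqb
Final line count: 12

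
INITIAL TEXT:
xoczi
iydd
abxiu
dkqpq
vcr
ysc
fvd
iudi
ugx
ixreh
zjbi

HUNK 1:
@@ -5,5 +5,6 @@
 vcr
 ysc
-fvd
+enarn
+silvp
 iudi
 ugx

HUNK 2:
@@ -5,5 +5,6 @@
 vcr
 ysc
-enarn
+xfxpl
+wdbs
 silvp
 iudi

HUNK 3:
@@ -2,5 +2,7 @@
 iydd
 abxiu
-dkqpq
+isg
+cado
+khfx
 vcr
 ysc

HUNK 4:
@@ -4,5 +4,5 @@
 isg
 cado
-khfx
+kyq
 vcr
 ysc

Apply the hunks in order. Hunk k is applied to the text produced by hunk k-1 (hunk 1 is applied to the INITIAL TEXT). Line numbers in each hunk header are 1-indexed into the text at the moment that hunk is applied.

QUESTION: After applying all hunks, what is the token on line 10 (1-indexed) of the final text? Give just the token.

Hunk 1: at line 5 remove [fvd] add [enarn,silvp] -> 12 lines: xoczi iydd abxiu dkqpq vcr ysc enarn silvp iudi ugx ixreh zjbi
Hunk 2: at line 5 remove [enarn] add [xfxpl,wdbs] -> 13 lines: xoczi iydd abxiu dkqpq vcr ysc xfxpl wdbs silvp iudi ugx ixreh zjbi
Hunk 3: at line 2 remove [dkqpq] add [isg,cado,khfx] -> 15 lines: xoczi iydd abxiu isg cado khfx vcr ysc xfxpl wdbs silvp iudi ugx ixreh zjbi
Hunk 4: at line 4 remove [khfx] add [kyq] -> 15 lines: xoczi iydd abxiu isg cado kyq vcr ysc xfxpl wdbs silvp iudi ugx ixreh zjbi
Final line 10: wdbs

Answer: wdbs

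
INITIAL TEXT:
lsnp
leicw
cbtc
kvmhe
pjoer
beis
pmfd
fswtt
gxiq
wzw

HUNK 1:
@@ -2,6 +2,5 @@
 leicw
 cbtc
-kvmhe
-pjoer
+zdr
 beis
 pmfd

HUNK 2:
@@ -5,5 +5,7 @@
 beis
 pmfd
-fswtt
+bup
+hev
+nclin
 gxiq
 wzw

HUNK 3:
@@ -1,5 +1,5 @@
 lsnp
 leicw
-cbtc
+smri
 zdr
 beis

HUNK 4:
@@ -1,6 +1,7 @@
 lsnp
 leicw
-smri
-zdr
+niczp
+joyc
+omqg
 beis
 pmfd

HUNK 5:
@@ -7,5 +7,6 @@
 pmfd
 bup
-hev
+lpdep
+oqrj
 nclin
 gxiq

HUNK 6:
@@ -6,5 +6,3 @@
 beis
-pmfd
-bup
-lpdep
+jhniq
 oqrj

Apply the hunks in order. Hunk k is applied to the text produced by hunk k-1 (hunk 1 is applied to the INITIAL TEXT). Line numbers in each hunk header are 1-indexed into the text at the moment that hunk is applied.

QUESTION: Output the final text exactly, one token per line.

Hunk 1: at line 2 remove [kvmhe,pjoer] add [zdr] -> 9 lines: lsnp leicw cbtc zdr beis pmfd fswtt gxiq wzw
Hunk 2: at line 5 remove [fswtt] add [bup,hev,nclin] -> 11 lines: lsnp leicw cbtc zdr beis pmfd bup hev nclin gxiq wzw
Hunk 3: at line 1 remove [cbtc] add [smri] -> 11 lines: lsnp leicw smri zdr beis pmfd bup hev nclin gxiq wzw
Hunk 4: at line 1 remove [smri,zdr] add [niczp,joyc,omqg] -> 12 lines: lsnp leicw niczp joyc omqg beis pmfd bup hev nclin gxiq wzw
Hunk 5: at line 7 remove [hev] add [lpdep,oqrj] -> 13 lines: lsnp leicw niczp joyc omqg beis pmfd bup lpdep oqrj nclin gxiq wzw
Hunk 6: at line 6 remove [pmfd,bup,lpdep] add [jhniq] -> 11 lines: lsnp leicw niczp joyc omqg beis jhniq oqrj nclin gxiq wzw

Answer: lsnp
leicw
niczp
joyc
omqg
beis
jhniq
oqrj
nclin
gxiq
wzw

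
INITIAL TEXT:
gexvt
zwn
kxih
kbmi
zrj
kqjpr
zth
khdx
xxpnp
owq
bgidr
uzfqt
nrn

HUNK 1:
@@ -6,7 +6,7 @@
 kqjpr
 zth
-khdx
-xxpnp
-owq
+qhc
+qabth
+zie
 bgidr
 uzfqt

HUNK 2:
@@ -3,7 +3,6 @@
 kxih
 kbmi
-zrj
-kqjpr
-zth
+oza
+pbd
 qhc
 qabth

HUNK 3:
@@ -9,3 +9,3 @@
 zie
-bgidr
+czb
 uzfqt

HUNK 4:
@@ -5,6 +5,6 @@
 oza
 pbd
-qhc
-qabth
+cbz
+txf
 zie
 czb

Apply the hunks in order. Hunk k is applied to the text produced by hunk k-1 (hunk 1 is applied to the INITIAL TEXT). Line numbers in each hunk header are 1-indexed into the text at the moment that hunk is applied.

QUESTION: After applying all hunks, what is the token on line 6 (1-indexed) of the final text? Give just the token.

Hunk 1: at line 6 remove [khdx,xxpnp,owq] add [qhc,qabth,zie] -> 13 lines: gexvt zwn kxih kbmi zrj kqjpr zth qhc qabth zie bgidr uzfqt nrn
Hunk 2: at line 3 remove [zrj,kqjpr,zth] add [oza,pbd] -> 12 lines: gexvt zwn kxih kbmi oza pbd qhc qabth zie bgidr uzfqt nrn
Hunk 3: at line 9 remove [bgidr] add [czb] -> 12 lines: gexvt zwn kxih kbmi oza pbd qhc qabth zie czb uzfqt nrn
Hunk 4: at line 5 remove [qhc,qabth] add [cbz,txf] -> 12 lines: gexvt zwn kxih kbmi oza pbd cbz txf zie czb uzfqt nrn
Final line 6: pbd

Answer: pbd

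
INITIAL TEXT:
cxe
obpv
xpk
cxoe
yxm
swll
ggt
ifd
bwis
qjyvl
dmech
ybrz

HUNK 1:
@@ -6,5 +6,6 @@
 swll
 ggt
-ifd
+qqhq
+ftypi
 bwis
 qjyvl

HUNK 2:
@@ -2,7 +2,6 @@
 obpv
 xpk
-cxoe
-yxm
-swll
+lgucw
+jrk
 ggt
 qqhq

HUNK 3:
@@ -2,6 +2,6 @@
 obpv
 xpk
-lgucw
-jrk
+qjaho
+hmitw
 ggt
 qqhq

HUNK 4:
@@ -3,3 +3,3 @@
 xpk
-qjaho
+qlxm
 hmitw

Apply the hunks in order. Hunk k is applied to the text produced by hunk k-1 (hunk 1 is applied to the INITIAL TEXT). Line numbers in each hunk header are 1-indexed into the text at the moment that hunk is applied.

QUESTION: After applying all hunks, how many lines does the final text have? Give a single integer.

Answer: 12

Derivation:
Hunk 1: at line 6 remove [ifd] add [qqhq,ftypi] -> 13 lines: cxe obpv xpk cxoe yxm swll ggt qqhq ftypi bwis qjyvl dmech ybrz
Hunk 2: at line 2 remove [cxoe,yxm,swll] add [lgucw,jrk] -> 12 lines: cxe obpv xpk lgucw jrk ggt qqhq ftypi bwis qjyvl dmech ybrz
Hunk 3: at line 2 remove [lgucw,jrk] add [qjaho,hmitw] -> 12 lines: cxe obpv xpk qjaho hmitw ggt qqhq ftypi bwis qjyvl dmech ybrz
Hunk 4: at line 3 remove [qjaho] add [qlxm] -> 12 lines: cxe obpv xpk qlxm hmitw ggt qqhq ftypi bwis qjyvl dmech ybrz
Final line count: 12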